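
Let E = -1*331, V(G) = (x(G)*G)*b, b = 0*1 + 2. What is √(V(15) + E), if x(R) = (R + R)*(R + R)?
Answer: √26669 ≈ 163.31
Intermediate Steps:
x(R) = 4*R² (x(R) = (2*R)*(2*R) = 4*R²)
b = 2 (b = 0 + 2 = 2)
V(G) = 8*G³ (V(G) = ((4*G²)*G)*2 = (4*G³)*2 = 8*G³)
E = -331
√(V(15) + E) = √(8*15³ - 331) = √(8*3375 - 331) = √(27000 - 331) = √26669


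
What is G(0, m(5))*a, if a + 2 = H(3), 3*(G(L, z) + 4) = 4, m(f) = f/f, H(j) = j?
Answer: -8/3 ≈ -2.6667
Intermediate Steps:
m(f) = 1
G(L, z) = -8/3 (G(L, z) = -4 + (⅓)*4 = -4 + 4/3 = -8/3)
a = 1 (a = -2 + 3 = 1)
G(0, m(5))*a = -8/3*1 = -8/3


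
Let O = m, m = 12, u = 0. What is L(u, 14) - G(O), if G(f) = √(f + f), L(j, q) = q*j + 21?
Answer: 21 - 2*√6 ≈ 16.101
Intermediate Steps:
L(j, q) = 21 + j*q (L(j, q) = j*q + 21 = 21 + j*q)
O = 12
G(f) = √2*√f (G(f) = √(2*f) = √2*√f)
L(u, 14) - G(O) = (21 + 0*14) - √2*√12 = (21 + 0) - √2*2*√3 = 21 - 2*√6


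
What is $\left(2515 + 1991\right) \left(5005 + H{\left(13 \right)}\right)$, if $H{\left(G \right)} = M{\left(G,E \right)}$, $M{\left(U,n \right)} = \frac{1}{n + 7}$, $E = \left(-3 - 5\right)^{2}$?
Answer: $\frac{1601234136}{71} \approx 2.2553 \cdot 10^{7}$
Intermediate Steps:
$E = 64$ ($E = \left(-8\right)^{2} = 64$)
$M{\left(U,n \right)} = \frac{1}{7 + n}$
$H{\left(G \right)} = \frac{1}{71}$ ($H{\left(G \right)} = \frac{1}{7 + 64} = \frac{1}{71}$)
$\left(2515 + 1991\right) \left(5005 + H{\left(13 \right)}\right) = \left(2515 + 1991\right) \left(5005 + \frac{1}{71}\right) = 4506 \cdot \frac{355356}{71} = \frac{1601234136}{71}$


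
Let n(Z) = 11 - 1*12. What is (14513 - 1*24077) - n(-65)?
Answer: -9563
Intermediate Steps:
n(Z) = -1 (n(Z) = 11 - 12 = -1)
(14513 - 1*24077) - n(-65) = (14513 - 1*24077) - 1*(-1) = (14513 - 24077) + 1 = -9564 + 1 = -9563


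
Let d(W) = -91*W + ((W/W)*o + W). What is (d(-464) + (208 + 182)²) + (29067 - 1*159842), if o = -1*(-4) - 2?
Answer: 63087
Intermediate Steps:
o = 2 (o = 4 - 2 = 2)
d(W) = 2 - 90*W (d(W) = -91*W + ((W/W)*2 + W) = -91*W + (1*2 + W) = -91*W + (2 + W) = 2 - 90*W)
(d(-464) + (208 + 182)²) + (29067 - 1*159842) = ((2 - 90*(-464)) + (208 + 182)²) + (29067 - 1*159842) = ((2 + 41760) + 390²) + (29067 - 159842) = (41762 + 152100) - 130775 = 193862 - 130775 = 63087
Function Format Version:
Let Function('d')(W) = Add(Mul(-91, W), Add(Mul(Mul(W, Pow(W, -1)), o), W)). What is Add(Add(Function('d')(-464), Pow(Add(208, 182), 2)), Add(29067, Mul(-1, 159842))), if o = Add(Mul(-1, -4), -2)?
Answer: 63087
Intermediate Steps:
o = 2 (o = Add(4, -2) = 2)
Function('d')(W) = Add(2, Mul(-90, W)) (Function('d')(W) = Add(Mul(-91, W), Add(Mul(Mul(W, Pow(W, -1)), 2), W)) = Add(Mul(-91, W), Add(Mul(1, 2), W)) = Add(Mul(-91, W), Add(2, W)) = Add(2, Mul(-90, W)))
Add(Add(Function('d')(-464), Pow(Add(208, 182), 2)), Add(29067, Mul(-1, 159842))) = Add(Add(Add(2, Mul(-90, -464)), Pow(Add(208, 182), 2)), Add(29067, Mul(-1, 159842))) = Add(Add(Add(2, 41760), Pow(390, 2)), Add(29067, -159842)) = Add(Add(41762, 152100), -130775) = Add(193862, -130775) = 63087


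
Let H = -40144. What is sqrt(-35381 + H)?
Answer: 5*I*sqrt(3021) ≈ 274.82*I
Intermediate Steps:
sqrt(-35381 + H) = sqrt(-35381 - 40144) = sqrt(-75525) = 5*I*sqrt(3021)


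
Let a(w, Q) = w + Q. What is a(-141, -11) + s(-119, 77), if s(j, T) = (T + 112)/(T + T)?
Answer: -3317/22 ≈ -150.77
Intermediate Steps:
a(w, Q) = Q + w
s(j, T) = (112 + T)/(2*T) (s(j, T) = (112 + T)/((2*T)) = (112 + T)*(1/(2*T)) = (112 + T)/(2*T))
a(-141, -11) + s(-119, 77) = (-11 - 141) + (1/2)*(112 + 77)/77 = -152 + (1/2)*(1/77)*189 = -152 + 27/22 = -3317/22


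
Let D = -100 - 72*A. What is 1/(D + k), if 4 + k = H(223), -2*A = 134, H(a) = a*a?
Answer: 1/54449 ≈ 1.8366e-5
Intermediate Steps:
H(a) = a²
A = -67 (A = -½*134 = -67)
k = 49725 (k = -4 + 223² = -4 + 49729 = 49725)
D = 4724 (D = -100 - 72*(-67) = -100 + 4824 = 4724)
1/(D + k) = 1/(4724 + 49725) = 1/54449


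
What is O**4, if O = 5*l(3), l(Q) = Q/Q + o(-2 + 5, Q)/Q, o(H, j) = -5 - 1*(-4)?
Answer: 10000/81 ≈ 123.46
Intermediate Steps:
o(H, j) = -1 (o(H, j) = -5 + 4 = -1)
l(Q) = 1 - 1/Q (l(Q) = Q/Q - 1/Q = 1 - 1/Q)
O = 10/3 (O = 5*((-1 + 3)/3) = 5*((1/3)*2) = 5*(2/3) = 10/3 ≈ 3.3333)
O**4 = (10/3)**4 = 10000/81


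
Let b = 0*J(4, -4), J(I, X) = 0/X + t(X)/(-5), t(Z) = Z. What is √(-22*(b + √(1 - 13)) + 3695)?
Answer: √(3695 - 44*I*√3) ≈ 60.79 - 0.6268*I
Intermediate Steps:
J(I, X) = -X/5 (J(I, X) = 0/X + X/(-5) = 0 + X*(-⅕) = 0 - X/5 = -X/5)
b = 0 (b = 0*(-⅕*(-4)) = 0*(⅘) = 0)
√(-22*(b + √(1 - 13)) + 3695) = √(-22*(0 + √(1 - 13)) + 3695) = √(-22*(0 + √(-12)) + 3695) = √(-22*(0 + 2*I*√3) + 3695) = √(-44*I*√3 + 3695) = √(3695 - 44*I*√3)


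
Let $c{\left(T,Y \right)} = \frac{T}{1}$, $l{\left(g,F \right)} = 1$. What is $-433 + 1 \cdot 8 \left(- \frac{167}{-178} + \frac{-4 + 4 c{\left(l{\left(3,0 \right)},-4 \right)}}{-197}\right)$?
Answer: $- \frac{37869}{89} \approx -425.49$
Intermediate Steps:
$c{\left(T,Y \right)} = T$ ($c{\left(T,Y \right)} = T 1 = T$)
$-433 + 1 \cdot 8 \left(- \frac{167}{-178} + \frac{-4 + 4 c{\left(l{\left(3,0 \right)},-4 \right)}}{-197}\right) = -433 + 1 \cdot 8 \left(- \frac{167}{-178} + \frac{-4 + 4 \cdot 1}{-197}\right) = -433 + 8 \left(\left(-167\right) \left(- \frac{1}{178}\right) + \left(-4 + 4\right) \left(- \frac{1}{197}\right)\right) = -433 + 8 \left(\frac{167}{178} + 0 \left(- \frac{1}{197}\right)\right) = -433 + 8 \left(\frac{167}{178} + 0\right) = -433 + 8 \cdot \frac{167}{178} = -433 + \frac{668}{89} = - \frac{37869}{89}$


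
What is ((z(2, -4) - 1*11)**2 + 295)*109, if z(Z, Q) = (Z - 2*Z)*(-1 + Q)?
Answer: 32264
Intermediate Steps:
z(Z, Q) = -Z*(-1 + Q) (z(Z, Q) = (-Z)*(-1 + Q) = -Z*(-1 + Q))
((z(2, -4) - 1*11)**2 + 295)*109 = ((2*(1 - 1*(-4)) - 1*11)**2 + 295)*109 = ((2*(1 + 4) - 11)**2 + 295)*109 = ((2*5 - 11)**2 + 295)*109 = ((10 - 11)**2 + 295)*109 = ((-1)**2 + 295)*109 = (1 + 295)*109 = 296*109 = 32264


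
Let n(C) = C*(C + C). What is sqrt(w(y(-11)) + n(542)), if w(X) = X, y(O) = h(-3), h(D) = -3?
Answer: 5*sqrt(23501) ≈ 766.50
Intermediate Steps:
y(O) = -3
n(C) = 2*C**2 (n(C) = C*(2*C) = 2*C**2)
sqrt(w(y(-11)) + n(542)) = sqrt(-3 + 2*542**2) = sqrt(-3 + 2*293764) = sqrt(-3 + 587528) = sqrt(587525) = 5*sqrt(23501)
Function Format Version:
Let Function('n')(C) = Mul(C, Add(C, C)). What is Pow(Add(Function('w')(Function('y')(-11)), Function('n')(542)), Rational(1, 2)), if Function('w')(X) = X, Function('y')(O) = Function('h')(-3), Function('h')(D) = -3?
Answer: Mul(5, Pow(23501, Rational(1, 2))) ≈ 766.50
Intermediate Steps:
Function('y')(O) = -3
Function('n')(C) = Mul(2, Pow(C, 2)) (Function('n')(C) = Mul(C, Mul(2, C)) = Mul(2, Pow(C, 2)))
Pow(Add(Function('w')(Function('y')(-11)), Function('n')(542)), Rational(1, 2)) = Pow(Add(-3, Mul(2, Pow(542, 2))), Rational(1, 2)) = Pow(Add(-3, Mul(2, 293764)), Rational(1, 2)) = Pow(Add(-3, 587528), Rational(1, 2)) = Pow(587525, Rational(1, 2)) = Mul(5, Pow(23501, Rational(1, 2)))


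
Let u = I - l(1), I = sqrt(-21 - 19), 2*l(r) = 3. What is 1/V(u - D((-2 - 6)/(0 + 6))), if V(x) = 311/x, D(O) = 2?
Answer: -7/622 + 2*I*sqrt(10)/311 ≈ -0.011254 + 0.020336*I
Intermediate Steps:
l(r) = 3/2 (l(r) = (1/2)*3 = 3/2)
I = 2*I*sqrt(10) (I = sqrt(-40) = 2*I*sqrt(10) ≈ 6.3246*I)
u = -3/2 + 2*I*sqrt(10) (u = 2*I*sqrt(10) - 1*3/2 = 2*I*sqrt(10) - 3/2 = -3/2 + 2*I*sqrt(10) ≈ -1.5 + 6.3246*I)
1/V(u - D((-2 - 6)/(0 + 6))) = 1/(311/((-3/2 + 2*I*sqrt(10)) - 1*2)) = 1/(311/((-3/2 + 2*I*sqrt(10)) - 2)) = 1/(311/(-7/2 + 2*I*sqrt(10))) = -7/622 + 2*I*sqrt(10)/311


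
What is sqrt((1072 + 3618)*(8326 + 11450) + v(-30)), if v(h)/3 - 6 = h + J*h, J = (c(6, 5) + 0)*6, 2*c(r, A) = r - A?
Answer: sqrt(92749098) ≈ 9630.6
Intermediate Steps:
c(r, A) = r/2 - A/2 (c(r, A) = (r - A)/2 = r/2 - A/2)
J = 3 (J = (((1/2)*6 - 1/2*5) + 0)*6 = ((3 - 5/2) + 0)*6 = (1/2 + 0)*6 = (1/2)*6 = 3)
v(h) = 18 + 12*h (v(h) = 18 + 3*(h + 3*h) = 18 + 3*(4*h) = 18 + 12*h)
sqrt((1072 + 3618)*(8326 + 11450) + v(-30)) = sqrt((1072 + 3618)*(8326 + 11450) + (18 + 12*(-30))) = sqrt(4690*19776 + (18 - 360)) = sqrt(92749440 - 342) = sqrt(92749098)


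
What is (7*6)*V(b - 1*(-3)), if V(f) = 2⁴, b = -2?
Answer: 672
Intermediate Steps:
V(f) = 16
(7*6)*V(b - 1*(-3)) = (7*6)*16 = 42*16 = 672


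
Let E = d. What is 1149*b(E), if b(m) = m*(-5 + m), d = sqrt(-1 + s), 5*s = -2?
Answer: -8043/5 - 1149*I*sqrt(35) ≈ -1608.6 - 6797.6*I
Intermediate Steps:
s = -2/5 (s = (1/5)*(-2) = -2/5 ≈ -0.40000)
d = I*sqrt(35)/5 (d = sqrt(-1 - 2/5) = sqrt(-7/5) = I*sqrt(35)/5 ≈ 1.1832*I)
E = I*sqrt(35)/5 ≈ 1.1832*I
1149*b(E) = 1149*((I*sqrt(35)/5)*(-5 + I*sqrt(35)/5)) = 1149*(I*sqrt(35)*(-5 + I*sqrt(35)/5)/5) = 1149*I*sqrt(35)*(-5 + I*sqrt(35)/5)/5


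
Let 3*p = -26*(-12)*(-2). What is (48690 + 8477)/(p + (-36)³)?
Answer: -57167/46864 ≈ -1.2198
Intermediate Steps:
p = -208 (p = (-26*(-12)*(-2))/3 = (312*(-2))/3 = (⅓)*(-624) = -208)
(48690 + 8477)/(p + (-36)³) = (48690 + 8477)/(-208 + (-36)³) = 57167/(-208 - 46656) = 57167/(-46864) = 57167*(-1/46864) = -57167/46864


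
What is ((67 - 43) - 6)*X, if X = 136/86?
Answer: 1224/43 ≈ 28.465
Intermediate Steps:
X = 68/43 (X = 136*(1/86) = 68/43 ≈ 1.5814)
((67 - 43) - 6)*X = ((67 - 43) - 6)*(68/43) = (24 - 6)*(68/43) = 18*(68/43) = 1224/43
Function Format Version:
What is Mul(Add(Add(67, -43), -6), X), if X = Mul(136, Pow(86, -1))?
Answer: Rational(1224, 43) ≈ 28.465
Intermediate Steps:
X = Rational(68, 43) (X = Mul(136, Rational(1, 86)) = Rational(68, 43) ≈ 1.5814)
Mul(Add(Add(67, -43), -6), X) = Mul(Add(Add(67, -43), -6), Rational(68, 43)) = Mul(Add(24, -6), Rational(68, 43)) = Mul(18, Rational(68, 43)) = Rational(1224, 43)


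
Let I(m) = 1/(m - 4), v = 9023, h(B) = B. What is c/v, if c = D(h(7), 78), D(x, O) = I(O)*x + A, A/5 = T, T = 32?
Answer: 11847/667702 ≈ 0.017743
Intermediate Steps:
I(m) = 1/(-4 + m)
A = 160 (A = 5*32 = 160)
D(x, O) = 160 + x/(-4 + O) (D(x, O) = x/(-4 + O) + 160 = 160 + x/(-4 + O))
c = 11847/74 (c = (-640 + 7 + 160*78)/(-4 + 78) = (-640 + 7 + 12480)/74 = (1/74)*11847 = 11847/74 ≈ 160.09)
c/v = (11847/74)/9023 = (11847/74)*(1/9023) = 11847/667702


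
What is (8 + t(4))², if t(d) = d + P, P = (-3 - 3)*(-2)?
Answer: 576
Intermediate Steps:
P = 12 (P = -6*(-2) = 12)
t(d) = 12 + d (t(d) = d + 12 = 12 + d)
(8 + t(4))² = (8 + (12 + 4))² = (8 + 16)² = 24² = 576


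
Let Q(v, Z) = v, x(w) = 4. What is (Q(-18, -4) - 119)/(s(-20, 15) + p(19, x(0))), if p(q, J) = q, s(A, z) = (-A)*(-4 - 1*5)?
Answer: 137/161 ≈ 0.85093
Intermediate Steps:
s(A, z) = 9*A (s(A, z) = (-A)*(-4 - 5) = -A*(-9) = 9*A)
(Q(-18, -4) - 119)/(s(-20, 15) + p(19, x(0))) = (-18 - 119)/(9*(-20) + 19) = -137/(-180 + 19) = -137/(-161) = -137*(-1/161) = 137/161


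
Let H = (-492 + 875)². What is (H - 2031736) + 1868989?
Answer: -16058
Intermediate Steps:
H = 146689 (H = 383² = 146689)
(H - 2031736) + 1868989 = (146689 - 2031736) + 1868989 = -1885047 + 1868989 = -16058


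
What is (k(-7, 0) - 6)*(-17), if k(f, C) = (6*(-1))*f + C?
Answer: -612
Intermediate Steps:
k(f, C) = C - 6*f (k(f, C) = -6*f + C = C - 6*f)
(k(-7, 0) - 6)*(-17) = ((0 - 6*(-7)) - 6)*(-17) = ((0 + 42) - 6)*(-17) = (42 - 6)*(-17) = 36*(-17) = -612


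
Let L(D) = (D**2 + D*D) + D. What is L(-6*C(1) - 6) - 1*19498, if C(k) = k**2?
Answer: -19222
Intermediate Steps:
L(D) = D + 2*D**2 (L(D) = (D**2 + D**2) + D = 2*D**2 + D = D + 2*D**2)
L(-6*C(1) - 6) - 1*19498 = (-6*1**2 - 6)*(1 + 2*(-6*1**2 - 6)) - 1*19498 = (-6*1 - 6)*(1 + 2*(-6*1 - 6)) - 19498 = (-6 - 6)*(1 + 2*(-6 - 6)) - 19498 = -12*(1 + 2*(-12)) - 19498 = -12*(1 - 24) - 19498 = -12*(-23) - 19498 = 276 - 19498 = -19222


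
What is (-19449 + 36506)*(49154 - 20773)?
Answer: 484094717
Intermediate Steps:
(-19449 + 36506)*(49154 - 20773) = 17057*28381 = 484094717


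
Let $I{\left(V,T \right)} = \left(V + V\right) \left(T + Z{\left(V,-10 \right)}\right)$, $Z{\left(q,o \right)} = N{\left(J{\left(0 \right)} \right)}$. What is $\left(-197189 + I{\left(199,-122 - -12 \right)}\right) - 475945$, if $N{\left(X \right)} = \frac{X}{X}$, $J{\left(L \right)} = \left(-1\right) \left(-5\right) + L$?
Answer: $-716516$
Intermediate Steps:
$J{\left(L \right)} = 5 + L$
$N{\left(X \right)} = 1$
$Z{\left(q,o \right)} = 1$
$I{\left(V,T \right)} = 2 V \left(1 + T\right)$ ($I{\left(V,T \right)} = \left(V + V\right) \left(T + 1\right) = 2 V \left(1 + T\right)$)
$\left(-197189 + I{\left(199,-122 - -12 \right)}\right) - 475945 = \left(-197189 + 2 \cdot 199 \left(1 - 110\right)\right) - 475945 = \left(-197189 + 2 \cdot 199 \left(-109\right)\right) - 475945 = \left(-197189 - 43382\right) - 475945 = -240571 - 475945 = -716516$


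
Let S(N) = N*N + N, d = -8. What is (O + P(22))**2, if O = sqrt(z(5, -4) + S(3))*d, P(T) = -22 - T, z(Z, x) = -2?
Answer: 2576 + 704*sqrt(10) ≈ 4802.2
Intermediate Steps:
S(N) = N + N**2 (S(N) = N**2 + N = N + N**2)
O = -8*sqrt(10) (O = sqrt(-2 + 3*(1 + 3))*(-8) = sqrt(-2 + 3*4)*(-8) = sqrt(-2 + 12)*(-8) = sqrt(10)*(-8) = -8*sqrt(10) ≈ -25.298)
(O + P(22))**2 = (-8*sqrt(10) + (-22 - 1*22))**2 = (-8*sqrt(10) + (-22 - 22))**2 = (-8*sqrt(10) - 44)**2 = (-44 - 8*sqrt(10))**2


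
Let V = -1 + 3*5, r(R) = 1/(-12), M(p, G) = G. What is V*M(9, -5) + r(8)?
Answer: -841/12 ≈ -70.083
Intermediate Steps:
r(R) = -1/12
V = 14 (V = -1 + 15 = 14)
V*M(9, -5) + r(8) = 14*(-5) - 1/12 = -70 - 1/12 = -841/12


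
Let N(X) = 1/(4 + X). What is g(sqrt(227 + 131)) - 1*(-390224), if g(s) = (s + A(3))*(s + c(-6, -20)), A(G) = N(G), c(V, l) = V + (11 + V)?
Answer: 2734073/7 - 6*sqrt(358)/7 ≈ 3.9057e+5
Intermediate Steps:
c(V, l) = 11 + 2*V
A(G) = 1/(4 + G)
g(s) = (-1 + s)*(1/7 + s) (g(s) = (s + 1/(4 + 3))*(s + (11 + 2*(-6))) = (s + 1/7)*(s + (11 - 12)) = (s + 1/7)*(s - 1) = (1/7 + s)*(-1 + s) = (-1 + s)*(1/7 + s))
g(sqrt(227 + 131)) - 1*(-390224) = (-1/7 + (sqrt(227 + 131))**2 - 6*sqrt(227 + 131)/7) - 1*(-390224) = (-1/7 + (sqrt(358))**2 - 6*sqrt(358)/7) + 390224 = (-1/7 + 358 - 6*sqrt(358)/7) + 390224 = (2505/7 - 6*sqrt(358)/7) + 390224 = 2734073/7 - 6*sqrt(358)/7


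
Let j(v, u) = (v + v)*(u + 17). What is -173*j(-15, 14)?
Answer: 160890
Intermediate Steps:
j(v, u) = 2*v*(17 + u) (j(v, u) = (2*v)*(17 + u) = 2*v*(17 + u))
-173*j(-15, 14) = -346*(-15)*(17 + 14) = -346*(-15)*31 = -173*(-930) = 160890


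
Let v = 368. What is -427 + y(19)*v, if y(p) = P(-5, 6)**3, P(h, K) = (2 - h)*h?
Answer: -15778427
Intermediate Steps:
P(h, K) = h*(2 - h)
y(p) = -42875 (y(p) = (-5*(2 - 1*(-5)))**3 = (-5*(2 + 5))**3 = (-5*7)**3 = (-35)**3 = -42875)
-427 + y(19)*v = -427 - 42875*368 = -427 - 15778000 = -15778427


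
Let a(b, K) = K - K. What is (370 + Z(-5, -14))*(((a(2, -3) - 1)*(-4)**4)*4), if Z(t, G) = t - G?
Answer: -388096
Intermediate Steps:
a(b, K) = 0
(370 + Z(-5, -14))*(((a(2, -3) - 1)*(-4)**4)*4) = (370 + (-5 - 1*(-14)))*(((0 - 1)*(-4)**4)*4) = (370 + (-5 + 14))*(-1*256*4) = (370 + 9)*(-256*4) = 379*(-1024) = -388096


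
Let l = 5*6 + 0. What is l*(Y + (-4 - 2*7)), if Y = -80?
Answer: -2940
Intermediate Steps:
l = 30 (l = 30 + 0 = 30)
l*(Y + (-4 - 2*7)) = 30*(-80 + (-4 - 2*7)) = 30*(-80 + (-4 - 14)) = 30*(-80 - 18) = 30*(-98) = -2940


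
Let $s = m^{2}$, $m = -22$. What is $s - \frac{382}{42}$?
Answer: $\frac{9973}{21} \approx 474.9$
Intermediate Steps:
$s = 484$ ($s = \left(-22\right)^{2} = 484$)
$s - \frac{382}{42} = 484 - \frac{382}{42} = 484 - 382 \cdot \frac{1}{42} = 484 - \frac{191}{21} = \frac{9973}{21}$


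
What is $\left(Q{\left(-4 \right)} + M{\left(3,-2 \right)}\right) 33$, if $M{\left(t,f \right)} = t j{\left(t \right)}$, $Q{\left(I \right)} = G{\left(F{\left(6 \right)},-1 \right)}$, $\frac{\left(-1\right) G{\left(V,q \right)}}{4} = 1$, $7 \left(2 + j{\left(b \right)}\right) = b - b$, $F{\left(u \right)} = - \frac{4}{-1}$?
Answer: $-330$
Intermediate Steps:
$F{\left(u \right)} = 4$ ($F{\left(u \right)} = \left(-4\right) \left(-1\right) = 4$)
$j{\left(b \right)} = -2$ ($j{\left(b \right)} = -2 + \frac{b - b}{7} = -2 + \frac{1}{7} \cdot 0 = -2 + 0 = -2$)
$G{\left(V,q \right)} = -4$ ($G{\left(V,q \right)} = \left(-4\right) 1 = -4$)
$Q{\left(I \right)} = -4$
$M{\left(t,f \right)} = - 2 t$ ($M{\left(t,f \right)} = t \left(-2\right) = - 2 t$)
$\left(Q{\left(-4 \right)} + M{\left(3,-2 \right)}\right) 33 = \left(-4 - 6\right) 33 = \left(-10\right) 33 = -330$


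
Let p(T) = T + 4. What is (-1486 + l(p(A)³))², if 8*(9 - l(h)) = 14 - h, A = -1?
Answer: 139310809/64 ≈ 2.1767e+6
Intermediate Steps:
p(T) = 4 + T
l(h) = 29/4 + h/8 (l(h) = 9 - (14 - h)/8 = 9 + (-7/4 + h/8) = 29/4 + h/8)
(-1486 + l(p(A)³))² = (-1486 + (29/4 + (4 - 1)³/8))² = (-1486 + (29/4 + (⅛)*3³))² = (-1486 + (29/4 + (⅛)*27))² = (-1486 + (29/4 + 27/8))² = (-1486 + 85/8)² = (-11803/8)² = 139310809/64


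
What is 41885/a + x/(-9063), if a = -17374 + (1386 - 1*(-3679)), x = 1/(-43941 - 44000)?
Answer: -11127577935382/3270129088149 ≈ -3.4028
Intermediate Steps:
x = -1/87941 (x = 1/(-87941) = -1/87941 ≈ -1.1371e-5)
a = -12309 (a = -17374 + (1386 + 3679) = -17374 + 5065 = -12309)
41885/a + x/(-9063) = 41885/(-12309) - 1/87941/(-9063) = 41885*(-1/12309) - 1/87941*(-1/9063) = -41885/12309 + 1/797009283 = -11127577935382/3270129088149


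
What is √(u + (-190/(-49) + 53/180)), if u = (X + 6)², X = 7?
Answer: √7636885/210 ≈ 13.159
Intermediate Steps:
u = 169 (u = (7 + 6)² = 13² = 169)
√(u + (-190/(-49) + 53/180)) = √(169 + (-190/(-49) + 53/180)) = √(169 + (-190*(-1/49) + 53*(1/180))) = √(169 + (190/49 + 53/180)) = √(169 + 36797/8820) = √(1527377/8820) = √7636885/210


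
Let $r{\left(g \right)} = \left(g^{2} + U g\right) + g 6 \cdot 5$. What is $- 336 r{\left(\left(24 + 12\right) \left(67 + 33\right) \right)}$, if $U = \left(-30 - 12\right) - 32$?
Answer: $-4301337600$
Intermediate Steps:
$U = -74$ ($U = \left(-30 - 12\right) - 32 = -42 - 32 = -74$)
$r{\left(g \right)} = g^{2} - 44 g$ ($r{\left(g \right)} = \left(g^{2} - 74 g\right) + g 6 \cdot 5 = \left(g^{2} - 74 g\right) + 6 g 5 = \left(g^{2} - 74 g\right) + 30 g = g^{2} - 44 g$)
$- 336 r{\left(\left(24 + 12\right) \left(67 + 33\right) \right)} = - 336 \left(24 + 12\right) \left(67 + 33\right) \left(-44 + \left(24 + 12\right) \left(67 + 33\right)\right) = - 336 \cdot 36 \cdot 100 \left(-44 + 36 \cdot 100\right) = - 336 \cdot 3600 \left(-44 + 3600\right) = - 336 \cdot 3600 \cdot 3556 = \left(-336\right) 12801600 = -4301337600$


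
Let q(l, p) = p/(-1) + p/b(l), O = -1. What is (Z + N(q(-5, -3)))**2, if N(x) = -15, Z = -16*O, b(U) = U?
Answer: 1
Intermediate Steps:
Z = 16 (Z = -16*(-1) = 16)
q(l, p) = -p + p/l (q(l, p) = p/(-1) + p/l = p*(-1) + p/l = -p + p/l)
(Z + N(q(-5, -3)))**2 = (16 - 15)**2 = 1**2 = 1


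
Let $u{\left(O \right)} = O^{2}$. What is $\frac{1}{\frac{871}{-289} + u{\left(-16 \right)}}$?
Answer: $\frac{289}{73113} \approx 0.0039528$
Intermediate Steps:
$\frac{1}{\frac{871}{-289} + u{\left(-16 \right)}} = \frac{1}{\frac{871}{-289} + \left(-16\right)^{2}} = \frac{1}{871 \left(- \frac{1}{289}\right) + 256} = \frac{1}{- \frac{871}{289} + 256} = \frac{1}{\frac{73113}{289}} = \frac{289}{73113}$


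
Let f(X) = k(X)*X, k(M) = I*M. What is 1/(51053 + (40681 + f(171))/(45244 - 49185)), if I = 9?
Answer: 3941/200896023 ≈ 1.9617e-5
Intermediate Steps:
k(M) = 9*M
f(X) = 9*X**2 (f(X) = (9*X)*X = 9*X**2)
1/(51053 + (40681 + f(171))/(45244 - 49185)) = 1/(51053 + (40681 + 9*171**2)/(45244 - 49185)) = 1/(51053 + (40681 + 9*29241)/(-3941)) = 1/(51053 + (40681 + 263169)*(-1/3941)) = 1/(51053 + 303850*(-1/3941)) = 1/(51053 - 303850/3941) = 1/(200896023/3941) = 3941/200896023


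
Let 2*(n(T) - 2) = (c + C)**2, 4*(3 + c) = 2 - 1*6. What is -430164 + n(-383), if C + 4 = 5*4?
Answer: -430090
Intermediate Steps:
C = 16 (C = -4 + 5*4 = -4 + 20 = 16)
c = -4 (c = -3 + (2 - 1*6)/4 = -3 + (2 - 6)/4 = -3 + (1/4)*(-4) = -3 - 1 = -4)
n(T) = 74 (n(T) = 2 + (-4 + 16)**2/2 = 2 + (1/2)*12**2 = 2 + (1/2)*144 = 2 + 72 = 74)
-430164 + n(-383) = -430164 + 74 = -430090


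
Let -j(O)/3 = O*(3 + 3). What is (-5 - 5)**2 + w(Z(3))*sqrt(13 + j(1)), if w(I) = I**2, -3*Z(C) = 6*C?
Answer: 100 + 36*I*sqrt(5) ≈ 100.0 + 80.498*I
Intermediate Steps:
Z(C) = -2*C
j(O) = -18*O (j(O) = -3*O*(3 + 3) = -3*O*6 = -18*O)
(-5 - 5)**2 + w(Z(3))*sqrt(13 + j(1)) = (-5 - 5)**2 + (-2*3)**2*sqrt(13 - 18*1) = (-10)**2 + (-6)**2*sqrt(13 - 18) = 100 + 36*sqrt(-5) = 100 + 36*(I*sqrt(5)) = 100 + 36*I*sqrt(5)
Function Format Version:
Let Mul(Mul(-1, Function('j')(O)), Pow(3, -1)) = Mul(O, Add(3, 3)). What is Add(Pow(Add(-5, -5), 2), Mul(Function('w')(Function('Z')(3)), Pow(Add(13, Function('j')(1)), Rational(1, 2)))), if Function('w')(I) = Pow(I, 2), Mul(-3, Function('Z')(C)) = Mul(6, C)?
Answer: Add(100, Mul(36, I, Pow(5, Rational(1, 2)))) ≈ Add(100.00, Mul(80.498, I))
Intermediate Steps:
Function('Z')(C) = Mul(-2, C) (Function('Z')(C) = Mul(Rational(-1, 3), Mul(6, C)) = Mul(-2, C))
Function('j')(O) = Mul(-18, O) (Function('j')(O) = Mul(-3, Mul(O, Add(3, 3))) = Mul(-3, Mul(O, 6)) = Mul(-3, Mul(6, O)) = Mul(-18, O))
Add(Pow(Add(-5, -5), 2), Mul(Function('w')(Function('Z')(3)), Pow(Add(13, Function('j')(1)), Rational(1, 2)))) = Add(Pow(Add(-5, -5), 2), Mul(Pow(Mul(-2, 3), 2), Pow(Add(13, Mul(-18, 1)), Rational(1, 2)))) = Add(Pow(-10, 2), Mul(Pow(-6, 2), Pow(Add(13, -18), Rational(1, 2)))) = Add(100, Mul(36, Pow(-5, Rational(1, 2)))) = Add(100, Mul(36, Mul(I, Pow(5, Rational(1, 2))))) = Add(100, Mul(36, I, Pow(5, Rational(1, 2))))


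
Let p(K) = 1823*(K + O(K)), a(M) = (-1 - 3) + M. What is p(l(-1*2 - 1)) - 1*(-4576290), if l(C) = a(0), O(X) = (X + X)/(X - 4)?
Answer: 4570821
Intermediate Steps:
O(X) = 2*X/(-4 + X) (O(X) = (2*X)/(-4 + X) = 2*X/(-4 + X))
a(M) = -4 + M
l(C) = -4 (l(C) = -4 + 0 = -4)
p(K) = 1823*K + 3646*K/(-4 + K) (p(K) = 1823*(K + 2*K/(-4 + K)) = 1823*K + 3646*K/(-4 + K))
p(l(-1*2 - 1)) - 1*(-4576290) = 1823*(-4)*(-2 - 4)/(-4 - 4) - 1*(-4576290) = 1823*(-4)*(-6)/(-8) + 4576290 = 1823*(-4)*(-⅛)*(-6) + 4576290 = -5469 + 4576290 = 4570821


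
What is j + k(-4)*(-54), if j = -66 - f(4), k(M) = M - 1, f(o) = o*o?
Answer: 188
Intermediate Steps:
f(o) = o²
k(M) = -1 + M
j = -82 (j = -66 - 1*4² = -66 - 1*16 = -66 - 16 = -82)
j + k(-4)*(-54) = -82 + (-1 - 4)*(-54) = -82 - 5*(-54) = -82 + 270 = 188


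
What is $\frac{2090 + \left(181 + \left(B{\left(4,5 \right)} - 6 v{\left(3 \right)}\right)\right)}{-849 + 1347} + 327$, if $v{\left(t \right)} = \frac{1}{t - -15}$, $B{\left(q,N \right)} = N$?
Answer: $\frac{495365}{1494} \approx 331.57$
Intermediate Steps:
$v{\left(t \right)} = \frac{1}{15 + t}$ ($v{\left(t \right)} = \frac{1}{t + 15} = \frac{1}{15 + t}$)
$\frac{2090 + \left(181 + \left(B{\left(4,5 \right)} - 6 v{\left(3 \right)}\right)\right)}{-849 + 1347} + 327 = \frac{2090 + \left(181 + \left(5 - \frac{6}{15 + 3}\right)\right)}{-849 + 1347} + 327 = \frac{2090 + \left(181 + \left(5 - \frac{6}{18}\right)\right)}{498} + 327 = \left(2090 + \left(181 + \left(5 - \frac{1}{3}\right)\right)\right) \frac{1}{498} + 327 = \left(2090 + \left(181 + \frac{14}{3}\right)\right) \frac{1}{498} + 327 = \left(2090 + \frac{557}{3}\right) \frac{1}{498} + 327 = \frac{6827}{3} \cdot \frac{1}{498} + 327 = \frac{6827}{1494} + 327 = \frac{495365}{1494}$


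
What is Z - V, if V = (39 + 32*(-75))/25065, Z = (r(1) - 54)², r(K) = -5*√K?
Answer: 29084542/8355 ≈ 3481.1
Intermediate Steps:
Z = 3481 (Z = (-5*√1 - 54)² = (-5*1 - 54)² = (-5 - 54)² = (-59)² = 3481)
V = -787/8355 (V = (39 - 2400)*(1/25065) = -2361*1/25065 = -787/8355 ≈ -0.094195)
Z - V = 3481 - 1*(-787/8355) = 3481 + 787/8355 = 29084542/8355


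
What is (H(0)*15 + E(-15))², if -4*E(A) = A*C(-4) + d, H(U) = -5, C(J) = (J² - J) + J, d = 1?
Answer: 3721/16 ≈ 232.56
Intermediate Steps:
C(J) = J²
E(A) = -¼ - 4*A (E(A) = -(A*(-4)² + 1)/4 = -(A*16 + 1)/4 = -(16*A + 1)/4 = -(1 + 16*A)/4 = -¼ - 4*A)
(H(0)*15 + E(-15))² = (-5*15 + (-¼ - 4*(-15)))² = (-75 + (-¼ + 60))² = (-75 + 239/4)² = (-61/4)² = 3721/16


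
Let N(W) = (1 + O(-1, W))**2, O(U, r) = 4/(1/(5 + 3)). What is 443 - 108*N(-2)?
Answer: -117169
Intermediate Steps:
O(U, r) = 32 (O(U, r) = 4/(1/8) = 4*8 = 32)
N(W) = 1089 (N(W) = (1 + 32)**2 = 33**2 = 1089)
443 - 108*N(-2) = 443 - 108*1089 = 443 - 117612 = -117169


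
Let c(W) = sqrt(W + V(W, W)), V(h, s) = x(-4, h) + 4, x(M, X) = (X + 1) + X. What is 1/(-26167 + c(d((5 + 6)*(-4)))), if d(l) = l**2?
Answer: -26167/684706076 - sqrt(5813)/684706076 ≈ -3.8328e-5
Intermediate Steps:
x(M, X) = 1 + 2*X (x(M, X) = (1 + X) + X = 1 + 2*X)
V(h, s) = 5 + 2*h (V(h, s) = (1 + 2*h) + 4 = 5 + 2*h)
c(W) = sqrt(5 + 3*W) (c(W) = sqrt(W + (5 + 2*W)) = sqrt(5 + 3*W))
1/(-26167 + c(d((5 + 6)*(-4)))) = 1/(-26167 + sqrt(5 + 3*((5 + 6)*(-4))**2)) = 1/(-26167 + sqrt(5 + 3*(11*(-4))**2)) = 1/(-26167 + sqrt(5 + 3*(-44)**2)) = 1/(-26167 + sqrt(5 + 3*1936)) = 1/(-26167 + sqrt(5 + 5808)) = 1/(-26167 + sqrt(5813))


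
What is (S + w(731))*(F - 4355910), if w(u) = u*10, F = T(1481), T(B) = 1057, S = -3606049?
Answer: 15671979330367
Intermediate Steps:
F = 1057
w(u) = 10*u
(S + w(731))*(F - 4355910) = (-3606049 + 10*731)*(1057 - 4355910) = (-3606049 + 7310)*(-4354853) = -3598739*(-4354853) = 15671979330367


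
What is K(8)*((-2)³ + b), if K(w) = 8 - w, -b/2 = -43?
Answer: 0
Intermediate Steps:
b = 86 (b = -2*(-43) = 86)
K(8)*((-2)³ + b) = (8 - 1*8)*((-2)³ + 86) = (8 - 8)*(-8 + 86) = 0*78 = 0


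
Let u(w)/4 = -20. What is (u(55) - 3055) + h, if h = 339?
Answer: -2796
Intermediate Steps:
u(w) = -80 (u(w) = 4*(-20) = -80)
(u(55) - 3055) + h = (-80 - 3055) + 339 = -3135 + 339 = -2796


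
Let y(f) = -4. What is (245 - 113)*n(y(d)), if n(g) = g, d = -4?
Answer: -528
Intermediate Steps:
(245 - 113)*n(y(d)) = (245 - 113)*(-4) = 132*(-4) = -528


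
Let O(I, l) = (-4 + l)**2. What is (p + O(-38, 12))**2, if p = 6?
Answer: 4900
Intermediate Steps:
(p + O(-38, 12))**2 = (6 + (-4 + 12)**2)**2 = (6 + 8**2)**2 = (6 + 64)**2 = 70**2 = 4900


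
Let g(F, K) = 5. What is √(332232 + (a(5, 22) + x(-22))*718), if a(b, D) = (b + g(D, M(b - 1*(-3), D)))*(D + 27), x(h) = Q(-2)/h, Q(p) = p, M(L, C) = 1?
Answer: √82778190/11 ≈ 827.11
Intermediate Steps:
x(h) = -2/h
a(b, D) = (5 + b)*(27 + D) (a(b, D) = (b + 5)*(D + 27) = (5 + b)*(27 + D))
√(332232 + (a(5, 22) + x(-22))*718) = √(332232 + ((135 + 5*22 + 27*5 + 22*5) - 2/(-22))*718) = √(332232 + ((135 + 110 + 135 + 110) - 2*(-1/22))*718) = √(332232 + (490 + 1/11)*718) = √(332232 + (5391/11)*718) = √(332232 + 3870738/11) = √(7525290/11) = √82778190/11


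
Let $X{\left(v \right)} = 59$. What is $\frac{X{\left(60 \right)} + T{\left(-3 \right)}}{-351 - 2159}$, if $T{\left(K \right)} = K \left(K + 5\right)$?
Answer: $- \frac{53}{2510} \approx -0.021116$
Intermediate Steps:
$T{\left(K \right)} = K \left(5 + K\right)$
$\frac{X{\left(60 \right)} + T{\left(-3 \right)}}{-351 - 2159} = \frac{59 - 3 \left(5 - 3\right)}{-351 - 2159} = \frac{59 - 6}{-2510} = \left(59 - 6\right) \left(- \frac{1}{2510}\right) = 53 \left(- \frac{1}{2510}\right) = - \frac{53}{2510}$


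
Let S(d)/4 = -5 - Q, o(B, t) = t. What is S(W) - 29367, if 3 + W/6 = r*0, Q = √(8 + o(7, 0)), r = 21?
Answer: -29387 - 8*√2 ≈ -29398.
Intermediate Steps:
Q = 2*√2 (Q = √(8 + 0) = √8 = 2*√2 ≈ 2.8284)
W = -18 (W = -18 + 6*(21*0) = -18 + 6*0 = -18 + 0 = -18)
S(d) = -20 - 8*√2 (S(d) = 4*(-5 - 2*√2) = -20 - 8*√2)
S(W) - 29367 = (-20 - 8*√2) - 29367 = -29387 - 8*√2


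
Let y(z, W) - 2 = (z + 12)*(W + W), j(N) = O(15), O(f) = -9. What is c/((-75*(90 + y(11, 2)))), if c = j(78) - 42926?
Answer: 8587/2760 ≈ 3.1112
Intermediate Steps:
j(N) = -9
y(z, W) = 2 + 2*W*(12 + z) (y(z, W) = 2 + (z + 12)*(W + W) = 2 + (12 + z)*(2*W) = 2 + 2*W*(12 + z))
c = -42935 (c = -9 - 42926 = -42935)
c/((-75*(90 + y(11, 2)))) = -42935*(-1/(75*(90 + (2 + 24*2 + 2*2*11)))) = -42935*(-1/(75*(90 + (2 + 48 + 44)))) = -42935*(-1/(75*(90 + 94))) = -42935/((-75*184)) = -42935/(-13800) = -42935*(-1/13800) = 8587/2760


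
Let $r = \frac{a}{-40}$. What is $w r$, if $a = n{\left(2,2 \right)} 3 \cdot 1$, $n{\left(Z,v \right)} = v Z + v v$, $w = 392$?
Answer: $- \frac{1176}{5} \approx -235.2$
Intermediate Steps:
$n{\left(Z,v \right)} = v^{2} + Z v$ ($n{\left(Z,v \right)} = Z v + v^{2} = v^{2} + Z v$)
$a = 24$ ($a = 2 \left(2 + 2\right) 3 \cdot 1 = 2 \cdot 4 \cdot 3 \cdot 1 = 8 \cdot 3 \cdot 1 = 24 \cdot 1 = 24$)
$r = - \frac{3}{5}$ ($r = \frac{24}{-40} = 24 \left(- \frac{1}{40}\right) = - \frac{3}{5} \approx -0.6$)
$w r = 392 \left(- \frac{3}{5}\right) = - \frac{1176}{5}$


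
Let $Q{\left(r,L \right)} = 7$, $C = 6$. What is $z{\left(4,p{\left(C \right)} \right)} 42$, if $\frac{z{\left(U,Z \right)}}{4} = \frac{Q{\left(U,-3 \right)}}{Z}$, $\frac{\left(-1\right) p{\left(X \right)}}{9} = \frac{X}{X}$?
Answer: $- \frac{392}{3} \approx -130.67$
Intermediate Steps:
$p{\left(X \right)} = -9$ ($p{\left(X \right)} = - 9 \frac{X}{X} = \left(-9\right) 1 = -9$)
$z{\left(U,Z \right)} = \frac{28}{Z}$ ($z{\left(U,Z \right)} = 4 \frac{7}{Z} = \frac{28}{Z}$)
$z{\left(4,p{\left(C \right)} \right)} 42 = \frac{28}{-9} \cdot 42 = 28 \left(- \frac{1}{9}\right) 42 = \left(- \frac{28}{9}\right) 42 = - \frac{392}{3}$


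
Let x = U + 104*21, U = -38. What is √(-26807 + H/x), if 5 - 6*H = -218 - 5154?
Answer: I*√1111075045545/6438 ≈ 163.73*I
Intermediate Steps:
H = 5377/6 (H = ⅚ - (-218 - 5154)/6 = ⅚ - ⅙*(-5372) = ⅚ + 2686/3 = 5377/6 ≈ 896.17)
x = 2146 (x = -38 + 104*21 = -38 + 2184 = 2146)
√(-26807 + H/x) = √(-26807 + (5377/6)/2146) = √(-26807 + (5377/6)*(1/2146)) = √(-26807 + 5377/12876) = √(-345161555/12876) = I*√1111075045545/6438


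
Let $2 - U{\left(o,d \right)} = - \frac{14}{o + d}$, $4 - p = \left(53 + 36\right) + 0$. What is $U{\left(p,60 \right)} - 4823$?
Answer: $- \frac{120539}{25} \approx -4821.6$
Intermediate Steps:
$p = -85$ ($p = 4 - \left(\left(53 + 36\right) + 0\right) = 4 - \left(89 + 0\right) = 4 - 89 = -85$)
$U{\left(o,d \right)} = 2 + \frac{14}{d + o}$ ($U{\left(o,d \right)} = 2 - - \frac{14}{o + d} = 2 - - \frac{14}{d + o} = 2 + \frac{14}{d + o}$)
$U{\left(p,60 \right)} - 4823 = \frac{2 \left(7 + 60 - 85\right)}{60 - 85} - 4823 = 2 \frac{1}{-25} \left(-18\right) - 4823 = 2 \left(- \frac{1}{25}\right) \left(-18\right) - 4823 = \frac{36}{25} - 4823 = - \frac{120539}{25}$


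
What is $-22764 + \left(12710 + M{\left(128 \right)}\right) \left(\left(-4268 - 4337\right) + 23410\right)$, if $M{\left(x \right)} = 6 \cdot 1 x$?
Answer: $199519026$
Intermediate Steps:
$M{\left(x \right)} = 6 x$
$-22764 + \left(12710 + M{\left(128 \right)}\right) \left(\left(-4268 - 4337\right) + 23410\right) = -22764 + \left(12710 + 6 \cdot 128\right) \left(\left(-4268 - 4337\right) + 23410\right) = -22764 + \left(12710 + 768\right) \left(-8605 + 23410\right) = -22764 + 13478 \cdot 14805 = -22764 + 199541790 = 199519026$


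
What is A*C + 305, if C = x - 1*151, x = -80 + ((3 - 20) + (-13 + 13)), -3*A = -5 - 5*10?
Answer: -12725/3 ≈ -4241.7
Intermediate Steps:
A = 55/3 (A = -(-5 - 5*10)/3 = -(-5 - 50)/3 = -⅓*(-55) = 55/3 ≈ 18.333)
x = -97 (x = -80 + (-17 + 0) = -80 - 17 = -97)
C = -248 (C = -97 - 1*151 = -97 - 151 = -248)
A*C + 305 = (55/3)*(-248) + 305 = -13640/3 + 305 = -12725/3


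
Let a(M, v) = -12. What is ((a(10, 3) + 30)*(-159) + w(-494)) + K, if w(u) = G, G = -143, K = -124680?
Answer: -127685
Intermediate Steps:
w(u) = -143
((a(10, 3) + 30)*(-159) + w(-494)) + K = ((-12 + 30)*(-159) - 143) - 124680 = (18*(-159) - 143) - 124680 = (-2862 - 143) - 124680 = -3005 - 124680 = -127685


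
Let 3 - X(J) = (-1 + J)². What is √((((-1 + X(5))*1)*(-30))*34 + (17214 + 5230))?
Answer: 2*√9181 ≈ 191.64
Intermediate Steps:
X(J) = 3 - (-1 + J)²
√((((-1 + X(5))*1)*(-30))*34 + (17214 + 5230)) = √((((-1 + (3 - (-1 + 5)²))*1)*(-30))*34 + (17214 + 5230)) = √((((-1 + (3 - 1*4²))*1)*(-30))*34 + 22444) = √((((-1 + (3 - 1*16))*1)*(-30))*34 + 22444) = √((((-1 + (3 - 16))*1)*(-30))*34 + 22444) = √((((-1 - 13)*1)*(-30))*34 + 22444) = √((-14*1*(-30))*34 + 22444) = √(-14*(-30)*34 + 22444) = √(420*34 + 22444) = √(14280 + 22444) = √36724 = 2*√9181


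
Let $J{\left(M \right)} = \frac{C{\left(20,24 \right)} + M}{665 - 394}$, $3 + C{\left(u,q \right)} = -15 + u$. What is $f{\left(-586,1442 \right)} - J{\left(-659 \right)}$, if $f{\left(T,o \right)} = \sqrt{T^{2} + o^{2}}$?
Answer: $\frac{657}{271} + 2 \sqrt{605690} \approx 1558.9$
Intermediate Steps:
$C{\left(u,q \right)} = -18 + u$ ($C{\left(u,q \right)} = -3 + \left(-15 + u\right) = -18 + u$)
$J{\left(M \right)} = \frac{2}{271} + \frac{M}{271}$ ($J{\left(M \right)} = \frac{\left(-18 + 20\right) + M}{665 - 394} = \frac{2 + M}{271} = \left(2 + M\right) \frac{1}{271} = \frac{2}{271} + \frac{M}{271}$)
$f{\left(-586,1442 \right)} - J{\left(-659 \right)} = \sqrt{\left(-586\right)^{2} + 1442^{2}} - \left(\frac{2}{271} + \frac{1}{271} \left(-659\right)\right) = \sqrt{343396 + 2079364} - \left(\frac{2}{271} - \frac{659}{271}\right) = \sqrt{2422760} - - \frac{657}{271} = 2 \sqrt{605690} + \frac{657}{271} = \frac{657}{271} + 2 \sqrt{605690}$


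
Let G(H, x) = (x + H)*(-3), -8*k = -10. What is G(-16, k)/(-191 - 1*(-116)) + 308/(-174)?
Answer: -20533/8700 ≈ -2.3601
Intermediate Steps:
k = 5/4 (k = -⅛*(-10) = 5/4 ≈ 1.2500)
G(H, x) = -3*H - 3*x (G(H, x) = (H + x)*(-3) = -3*H - 3*x)
G(-16, k)/(-191 - 1*(-116)) + 308/(-174) = (-3*(-16) - 3*5/4)/(-191 - 1*(-116)) + 308/(-174) = (48 - 15/4)/(-191 + 116) + 308*(-1/174) = (177/4)/(-75) - 154/87 = (177/4)*(-1/75) - 154/87 = -59/100 - 154/87 = -20533/8700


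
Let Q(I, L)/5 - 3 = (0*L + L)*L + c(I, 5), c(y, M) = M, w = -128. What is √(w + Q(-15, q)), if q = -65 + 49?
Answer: 2*√298 ≈ 34.525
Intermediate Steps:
q = -16
Q(I, L) = 40 + 5*L² (Q(I, L) = 15 + 5*((0*L + L)*L + 5) = 15 + 5*((0 + L)*L + 5) = 15 + 5*(L*L + 5) = 15 + 5*(L² + 5) = 15 + 5*(5 + L²) = 15 + (25 + 5*L²) = 40 + 5*L²)
√(w + Q(-15, q)) = √(-128 + (40 + 5*(-16)²)) = √(-128 + (40 + 5*256)) = √(-128 + (40 + 1280)) = √(-128 + 1320) = √1192 = 2*√298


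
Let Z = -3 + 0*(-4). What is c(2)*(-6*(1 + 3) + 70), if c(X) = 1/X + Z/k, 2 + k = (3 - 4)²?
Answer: 161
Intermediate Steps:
Z = -3 (Z = -3 + 0 = -3)
k = -1 (k = -2 + (3 - 4)² = -2 + (-1)² = -2 + 1 = -1)
c(X) = 3 + 1/X (c(X) = 1/X - 3/(-1) = 1/X - 3*(-1) = 1/X + 3 = 3 + 1/X)
c(2)*(-6*(1 + 3) + 70) = (3 + 1/2)*(-6*(1 + 3) + 70) = (3 + ½)*(-6*4 + 70) = 7*(-24 + 70)/2 = (7/2)*46 = 161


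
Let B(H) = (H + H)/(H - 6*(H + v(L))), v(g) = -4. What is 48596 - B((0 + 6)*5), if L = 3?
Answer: 1020526/21 ≈ 48597.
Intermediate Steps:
B(H) = 2*H/(24 - 5*H) (B(H) = (H + H)/(H - 6*(H - 4)) = (2*H)/(H - 6*(-4 + H)) = (2*H)/(H + (24 - 6*H)) = (2*H)/(24 - 5*H) = 2*H/(24 - 5*H))
48596 - B((0 + 6)*5) = 48596 - (-2)*(0 + 6)*5/(-24 + 5*((0 + 6)*5)) = 48596 - (-2)*6*5/(-24 + 5*(6*5)) = 48596 - (-2)*30/(-24 + 5*30) = 48596 - (-2)*30/(-24 + 150) = 48596 - (-2)*30/126 = 48596 - 1*(-10/21) = 48596 + 10/21 = 1020526/21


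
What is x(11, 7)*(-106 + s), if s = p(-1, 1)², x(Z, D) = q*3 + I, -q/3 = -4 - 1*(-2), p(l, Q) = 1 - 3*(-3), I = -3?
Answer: -90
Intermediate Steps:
p(l, Q) = 10 (p(l, Q) = 1 + 9 = 10)
q = 6 (q = -3*(-4 - 1*(-2)) = -3*(-4 + 2) = -3*(-2) = 6)
x(Z, D) = 15 (x(Z, D) = 6*3 - 3 = 18 - 3 = 15)
s = 100 (s = 10² = 100)
x(11, 7)*(-106 + s) = 15*(-106 + 100) = 15*(-6) = -90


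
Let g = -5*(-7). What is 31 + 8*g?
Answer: 311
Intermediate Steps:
g = 35
31 + 8*g = 31 + 8*35 = 31 + 280 = 311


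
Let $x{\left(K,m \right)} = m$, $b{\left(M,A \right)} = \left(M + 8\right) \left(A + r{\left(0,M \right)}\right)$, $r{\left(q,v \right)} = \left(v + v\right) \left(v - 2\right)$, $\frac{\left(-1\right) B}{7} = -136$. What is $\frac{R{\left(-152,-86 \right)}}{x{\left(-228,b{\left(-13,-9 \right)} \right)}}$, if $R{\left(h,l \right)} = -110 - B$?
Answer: $\frac{354}{635} \approx 0.55748$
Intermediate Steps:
$B = 952$ ($B = \left(-7\right) \left(-136\right) = 952$)
$r{\left(q,v \right)} = 2 v \left(-2 + v\right)$
$R{\left(h,l \right)} = -1062$ ($R{\left(h,l \right)} = -110 - 952 = -1062$)
$b{\left(M,A \right)} = \left(8 + M\right) \left(A + 2 M \left(-2 + M\right)\right)$ ($b{\left(M,A \right)} = \left(M + 8\right) \left(A + 2 M \left(-2 + M\right)\right) = \left(8 + M\right) \left(A + 2 M \left(-2 + M\right)\right)$)
$\frac{R{\left(-152,-86 \right)}}{x{\left(-228,b{\left(-13,-9 \right)} \right)}} = - \frac{1062}{\left(-32\right) \left(-13\right) + 2 \left(-13\right)^{3} + 8 \left(-9\right) + 12 \left(-13\right)^{2} - -117} = - \frac{1062}{416 + 2 \left(-2197\right) - 72 + 12 \cdot 169 + 117} = - \frac{1062}{416 - 4394 - 72 + 2028 + 117} = - \frac{1062}{-1905} = \left(-1062\right) \left(- \frac{1}{1905}\right) = \frac{354}{635}$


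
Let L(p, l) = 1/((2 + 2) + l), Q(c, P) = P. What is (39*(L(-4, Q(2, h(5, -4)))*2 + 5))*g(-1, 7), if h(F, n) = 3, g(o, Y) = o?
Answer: -1443/7 ≈ -206.14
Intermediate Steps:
L(p, l) = 1/(4 + l)
(39*(L(-4, Q(2, h(5, -4)))*2 + 5))*g(-1, 7) = (39*(2/(4 + 3) + 5))*(-1) = (39*(2/7 + 5))*(-1) = (39*(37/7))*(-1) = (1443/7)*(-1) = -1443/7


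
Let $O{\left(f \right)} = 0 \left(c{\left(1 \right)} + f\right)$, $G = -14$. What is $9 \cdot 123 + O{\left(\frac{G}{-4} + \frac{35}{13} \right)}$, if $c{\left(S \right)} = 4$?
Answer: $1107$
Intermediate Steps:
$O{\left(f \right)} = 0$ ($O{\left(f \right)} = 0 \left(4 + f\right) = 0$)
$9 \cdot 123 + O{\left(\frac{G}{-4} + \frac{35}{13} \right)} = 9 \cdot 123 + 0 = 1107 + 0 = 1107$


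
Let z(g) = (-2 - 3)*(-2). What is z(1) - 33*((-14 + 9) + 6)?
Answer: -23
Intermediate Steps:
z(g) = 10 (z(g) = -5*(-2) = 10)
z(1) - 33*((-14 + 9) + 6) = 10 - 33*((-14 + 9) + 6) = 10 - 33*(-5 + 6) = 10 - 33*1 = 10 - 33 = -23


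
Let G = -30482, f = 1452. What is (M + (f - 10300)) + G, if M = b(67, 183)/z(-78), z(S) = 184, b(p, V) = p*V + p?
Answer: -39263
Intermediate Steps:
b(p, V) = p + V*p (b(p, V) = V*p + p = p + V*p)
M = 67 (M = (67*(1 + 183))/184 = (67*184)*(1/184) = 12328*(1/184) = 67)
(M + (f - 10300)) + G = (67 + (1452 - 10300)) - 30482 = (67 - 8848) - 30482 = -8781 - 30482 = -39263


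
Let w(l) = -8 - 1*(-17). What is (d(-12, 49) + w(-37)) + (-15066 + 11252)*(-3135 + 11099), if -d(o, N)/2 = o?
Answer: -30374663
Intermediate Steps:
d(o, N) = -2*o
w(l) = 9 (w(l) = -8 + 17 = 9)
(d(-12, 49) + w(-37)) + (-15066 + 11252)*(-3135 + 11099) = (-2*(-12) + 9) + (-15066 + 11252)*(-3135 + 11099) = (24 + 9) - 3814*7964 = 33 - 30374696 = -30374663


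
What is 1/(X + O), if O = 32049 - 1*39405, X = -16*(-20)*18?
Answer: -1/1596 ≈ -0.00062657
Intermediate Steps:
X = 5760 (X = 320*18 = 5760)
O = -7356 (O = 32049 - 39405 = -7356)
1/(X + O) = 1/(5760 - 7356) = 1/(-1596) = -1/1596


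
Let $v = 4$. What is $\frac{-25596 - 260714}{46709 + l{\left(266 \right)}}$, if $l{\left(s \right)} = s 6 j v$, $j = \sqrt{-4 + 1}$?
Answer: $- \frac{13373253790}{2303997049} + \frac{1827803040 i \sqrt{3}}{2303997049} \approx -5.8044 + 1.3741 i$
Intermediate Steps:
$j = i \sqrt{3}$ ($j = \sqrt{-3} = i \sqrt{3} \approx 1.732 i$)
$l{\left(s \right)} = 24 i s \sqrt{3}$ ($l{\left(s \right)} = s 6 i \sqrt{3} \cdot 4 = 6 s i \sqrt{3} \cdot 4 = 6 i s \sqrt{3} \cdot 4 = 24 i s \sqrt{3}$)
$\frac{-25596 - 260714}{46709 + l{\left(266 \right)}} = \frac{-25596 - 260714}{46709 + 24 i 266 \sqrt{3}} = - \frac{286310}{46709 + 6384 i \sqrt{3}}$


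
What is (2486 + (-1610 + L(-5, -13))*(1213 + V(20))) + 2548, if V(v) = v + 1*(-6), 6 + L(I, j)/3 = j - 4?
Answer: -2055099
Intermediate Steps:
L(I, j) = -30 + 3*j (L(I, j) = -18 + 3*(j - 4) = -18 + 3*(-4 + j) = -18 + (-12 + 3*j) = -30 + 3*j)
V(v) = -6 + v (V(v) = v - 6 = -6 + v)
(2486 + (-1610 + L(-5, -13))*(1213 + V(20))) + 2548 = (2486 + (-1610 + (-30 + 3*(-13)))*(1213 + (-6 + 20))) + 2548 = (2486 + (-1610 + (-30 - 39))*(1213 + 14)) + 2548 = (2486 + (-1610 - 69)*1227) + 2548 = (2486 - 1679*1227) + 2548 = (2486 - 2060133) + 2548 = -2057647 + 2548 = -2055099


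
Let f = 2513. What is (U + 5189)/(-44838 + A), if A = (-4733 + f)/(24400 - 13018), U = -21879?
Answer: 15830465/42529028 ≈ 0.37223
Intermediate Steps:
A = -370/1897 (A = (-4733 + 2513)/(24400 - 13018) = -2220/11382 = -2220*1/11382 = -370/1897 ≈ -0.19504)
(U + 5189)/(-44838 + A) = (-21879 + 5189)/(-44838 - 370/1897) = -16690/(-85058056/1897) = -16690*(-1897/85058056) = 15830465/42529028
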